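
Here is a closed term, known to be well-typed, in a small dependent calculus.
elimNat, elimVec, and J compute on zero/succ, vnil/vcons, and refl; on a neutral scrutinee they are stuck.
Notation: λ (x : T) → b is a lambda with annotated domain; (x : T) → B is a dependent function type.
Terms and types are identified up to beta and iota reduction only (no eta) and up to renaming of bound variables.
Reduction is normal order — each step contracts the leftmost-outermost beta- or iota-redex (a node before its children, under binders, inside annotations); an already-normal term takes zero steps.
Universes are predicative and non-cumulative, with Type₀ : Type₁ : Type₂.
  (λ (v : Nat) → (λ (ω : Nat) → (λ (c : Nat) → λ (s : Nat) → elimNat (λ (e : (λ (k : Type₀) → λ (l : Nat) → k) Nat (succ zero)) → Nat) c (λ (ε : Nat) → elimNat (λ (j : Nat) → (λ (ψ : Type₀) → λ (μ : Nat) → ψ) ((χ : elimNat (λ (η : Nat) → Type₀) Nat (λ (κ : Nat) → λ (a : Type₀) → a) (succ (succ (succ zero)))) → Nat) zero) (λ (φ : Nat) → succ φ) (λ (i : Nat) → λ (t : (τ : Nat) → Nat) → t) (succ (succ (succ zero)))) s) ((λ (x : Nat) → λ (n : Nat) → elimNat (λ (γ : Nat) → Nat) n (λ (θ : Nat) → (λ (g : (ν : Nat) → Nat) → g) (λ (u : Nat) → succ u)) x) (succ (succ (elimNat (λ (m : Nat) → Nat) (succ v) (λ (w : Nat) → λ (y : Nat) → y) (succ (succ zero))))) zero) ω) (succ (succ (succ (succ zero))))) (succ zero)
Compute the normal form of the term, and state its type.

resulting normal form:
  succ (succ (succ (succ (succ (succ (succ (succ zero)))))))
inferred type:
  Nat


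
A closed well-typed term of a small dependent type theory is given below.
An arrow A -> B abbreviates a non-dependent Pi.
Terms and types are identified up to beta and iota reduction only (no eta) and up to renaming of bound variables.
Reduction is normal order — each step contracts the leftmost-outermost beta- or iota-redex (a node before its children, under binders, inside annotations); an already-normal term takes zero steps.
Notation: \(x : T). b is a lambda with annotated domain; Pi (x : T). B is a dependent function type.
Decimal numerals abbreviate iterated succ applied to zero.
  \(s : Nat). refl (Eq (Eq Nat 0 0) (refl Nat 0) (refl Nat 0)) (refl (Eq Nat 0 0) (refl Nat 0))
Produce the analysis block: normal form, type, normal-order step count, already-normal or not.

reduced normal form:
  \(s : Nat). refl (Eq (Eq Nat 0 0) (refl Nat 0) (refl Nat 0)) (refl (Eq Nat 0 0) (refl Nat 0))
inferred type:
  Nat -> Eq (Eq (Eq Nat 0 0) (refl Nat 0) (refl Nat 0)) (refl (Eq Nat 0 0) (refl Nat 0)) (refl (Eq Nat 0 0) (refl Nat 0))
normal-order step count: 0
started in normal form: yes


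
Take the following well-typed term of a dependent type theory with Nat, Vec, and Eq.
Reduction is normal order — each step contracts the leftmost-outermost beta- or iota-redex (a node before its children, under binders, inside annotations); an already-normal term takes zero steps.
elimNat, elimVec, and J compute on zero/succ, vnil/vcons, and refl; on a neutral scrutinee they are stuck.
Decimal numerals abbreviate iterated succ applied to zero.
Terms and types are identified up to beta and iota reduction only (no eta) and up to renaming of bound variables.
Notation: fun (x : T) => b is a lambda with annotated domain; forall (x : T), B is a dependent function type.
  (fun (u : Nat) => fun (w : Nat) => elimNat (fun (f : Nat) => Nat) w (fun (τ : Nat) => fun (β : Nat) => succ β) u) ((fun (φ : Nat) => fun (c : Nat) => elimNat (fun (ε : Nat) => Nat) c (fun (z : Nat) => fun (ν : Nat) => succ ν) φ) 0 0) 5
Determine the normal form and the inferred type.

reduced normal form:
  5
inferred type:
  Nat


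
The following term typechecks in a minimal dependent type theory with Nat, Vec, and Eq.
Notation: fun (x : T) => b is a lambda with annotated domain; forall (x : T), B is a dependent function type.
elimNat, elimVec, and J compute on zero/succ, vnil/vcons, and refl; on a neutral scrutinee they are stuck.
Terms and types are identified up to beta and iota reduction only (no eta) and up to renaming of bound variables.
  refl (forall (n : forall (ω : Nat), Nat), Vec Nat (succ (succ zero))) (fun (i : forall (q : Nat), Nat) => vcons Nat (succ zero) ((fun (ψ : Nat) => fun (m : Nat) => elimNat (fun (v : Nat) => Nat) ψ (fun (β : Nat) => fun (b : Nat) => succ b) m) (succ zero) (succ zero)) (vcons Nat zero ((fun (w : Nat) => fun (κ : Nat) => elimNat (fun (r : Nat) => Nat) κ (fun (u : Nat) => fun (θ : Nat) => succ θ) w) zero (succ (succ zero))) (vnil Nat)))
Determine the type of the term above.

the term's type:
  Eq (forall (n : forall (ω : Nat), Nat), Vec Nat (succ (succ zero))) (fun (i : forall (q : Nat), Nat) => vcons Nat (succ zero) (succ (succ zero)) (vcons Nat zero (succ (succ zero)) (vnil Nat))) (fun (ψ : forall (m : Nat), Nat) => vcons Nat (succ zero) (succ (succ zero)) (vcons Nat zero (succ (succ zero)) (vnil Nat)))


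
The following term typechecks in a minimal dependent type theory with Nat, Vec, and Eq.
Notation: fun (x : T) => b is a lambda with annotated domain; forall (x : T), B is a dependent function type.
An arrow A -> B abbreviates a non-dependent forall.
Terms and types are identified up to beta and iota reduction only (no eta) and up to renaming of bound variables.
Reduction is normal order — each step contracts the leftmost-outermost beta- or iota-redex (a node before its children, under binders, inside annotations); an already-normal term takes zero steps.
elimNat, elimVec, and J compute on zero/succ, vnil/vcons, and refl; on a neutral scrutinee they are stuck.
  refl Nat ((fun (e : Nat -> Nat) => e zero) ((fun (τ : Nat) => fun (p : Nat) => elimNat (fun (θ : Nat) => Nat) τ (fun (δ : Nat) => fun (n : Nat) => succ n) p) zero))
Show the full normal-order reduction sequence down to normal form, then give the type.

normal-order reduction:
  refl Nat ((fun (e : Nat -> Nat) => e zero) ((fun (τ : Nat) => fun (p : Nat) => elimNat (fun (θ : Nat) => Nat) τ (fun (δ : Nat) => fun (n : Nat) => succ n) p) zero))
  ~> refl Nat ((fun (e : Nat) => fun (τ : Nat) => elimNat (fun (p : Nat) => Nat) e (fun (θ : Nat) => fun (δ : Nat) => succ δ) τ) zero zero)
  ~> refl Nat ((fun (e : Nat) => elimNat (fun (τ : Nat) => Nat) zero (fun (p : Nat) => fun (θ : Nat) => succ θ) e) zero)
  ~> refl Nat (elimNat (fun (e : Nat) => Nat) zero (fun (τ : Nat) => fun (p : Nat) => succ p) zero)
  ~> refl Nat zero
inferred type:
  Eq Nat zero zero


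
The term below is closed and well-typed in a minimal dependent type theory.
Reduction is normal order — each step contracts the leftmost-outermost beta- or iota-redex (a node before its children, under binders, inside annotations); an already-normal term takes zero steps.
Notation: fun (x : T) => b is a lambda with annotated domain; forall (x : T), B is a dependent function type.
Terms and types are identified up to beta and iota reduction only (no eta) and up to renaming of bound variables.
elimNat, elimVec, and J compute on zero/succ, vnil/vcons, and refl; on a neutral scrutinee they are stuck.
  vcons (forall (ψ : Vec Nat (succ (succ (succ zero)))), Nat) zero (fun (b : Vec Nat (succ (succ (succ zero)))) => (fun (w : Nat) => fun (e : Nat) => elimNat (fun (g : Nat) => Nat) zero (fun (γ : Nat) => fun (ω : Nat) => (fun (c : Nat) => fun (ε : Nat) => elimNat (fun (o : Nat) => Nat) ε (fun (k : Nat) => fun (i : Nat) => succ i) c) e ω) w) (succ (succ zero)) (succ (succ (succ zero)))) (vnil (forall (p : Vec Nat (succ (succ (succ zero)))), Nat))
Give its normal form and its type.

reduced normal form:
  vcons (forall (ψ : Vec Nat (succ (succ (succ zero)))), Nat) zero (fun (b : Vec Nat (succ (succ (succ zero)))) => succ (succ (succ (succ (succ (succ zero)))))) (vnil (forall (w : Vec Nat (succ (succ (succ zero)))), Nat))
the term's type:
  Vec (forall (ψ : Vec Nat (succ (succ (succ zero)))), Nat) (succ zero)


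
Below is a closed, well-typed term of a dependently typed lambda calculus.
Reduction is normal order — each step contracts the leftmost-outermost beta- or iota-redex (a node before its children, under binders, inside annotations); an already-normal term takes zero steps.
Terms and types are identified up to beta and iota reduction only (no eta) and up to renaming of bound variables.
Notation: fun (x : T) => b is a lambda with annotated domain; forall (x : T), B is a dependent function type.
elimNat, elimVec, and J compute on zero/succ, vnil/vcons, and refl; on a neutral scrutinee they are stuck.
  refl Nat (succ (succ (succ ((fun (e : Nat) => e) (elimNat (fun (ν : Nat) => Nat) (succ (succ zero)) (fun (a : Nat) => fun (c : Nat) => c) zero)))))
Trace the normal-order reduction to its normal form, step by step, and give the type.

reduction (normal order):
  refl Nat (succ (succ (succ ((fun (e : Nat) => e) (elimNat (fun (ν : Nat) => Nat) (succ (succ zero)) (fun (a : Nat) => fun (c : Nat) => c) zero)))))
  ~> refl Nat (succ (succ (succ (elimNat (fun (e : Nat) => Nat) (succ (succ zero)) (fun (ν : Nat) => fun (a : Nat) => a) zero))))
  ~> refl Nat (succ (succ (succ (succ (succ zero)))))
inferred type:
  Eq Nat (succ (succ (succ (succ (succ zero))))) (succ (succ (succ (succ (succ zero)))))


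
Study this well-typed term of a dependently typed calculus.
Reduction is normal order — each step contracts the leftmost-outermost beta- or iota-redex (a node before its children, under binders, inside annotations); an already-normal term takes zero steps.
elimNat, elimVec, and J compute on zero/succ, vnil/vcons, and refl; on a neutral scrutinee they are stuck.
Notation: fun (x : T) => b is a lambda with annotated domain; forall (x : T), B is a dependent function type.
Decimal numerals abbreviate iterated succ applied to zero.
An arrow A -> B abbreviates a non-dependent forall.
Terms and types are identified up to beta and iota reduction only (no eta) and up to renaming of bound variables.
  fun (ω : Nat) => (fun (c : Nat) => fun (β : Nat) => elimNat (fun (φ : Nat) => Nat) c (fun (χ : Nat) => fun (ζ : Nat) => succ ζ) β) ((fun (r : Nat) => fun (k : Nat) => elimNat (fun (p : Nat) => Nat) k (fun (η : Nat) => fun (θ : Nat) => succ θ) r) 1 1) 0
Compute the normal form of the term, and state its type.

resulting normal form:
  fun (ω : Nat) => 2
type:
  Nat -> Nat


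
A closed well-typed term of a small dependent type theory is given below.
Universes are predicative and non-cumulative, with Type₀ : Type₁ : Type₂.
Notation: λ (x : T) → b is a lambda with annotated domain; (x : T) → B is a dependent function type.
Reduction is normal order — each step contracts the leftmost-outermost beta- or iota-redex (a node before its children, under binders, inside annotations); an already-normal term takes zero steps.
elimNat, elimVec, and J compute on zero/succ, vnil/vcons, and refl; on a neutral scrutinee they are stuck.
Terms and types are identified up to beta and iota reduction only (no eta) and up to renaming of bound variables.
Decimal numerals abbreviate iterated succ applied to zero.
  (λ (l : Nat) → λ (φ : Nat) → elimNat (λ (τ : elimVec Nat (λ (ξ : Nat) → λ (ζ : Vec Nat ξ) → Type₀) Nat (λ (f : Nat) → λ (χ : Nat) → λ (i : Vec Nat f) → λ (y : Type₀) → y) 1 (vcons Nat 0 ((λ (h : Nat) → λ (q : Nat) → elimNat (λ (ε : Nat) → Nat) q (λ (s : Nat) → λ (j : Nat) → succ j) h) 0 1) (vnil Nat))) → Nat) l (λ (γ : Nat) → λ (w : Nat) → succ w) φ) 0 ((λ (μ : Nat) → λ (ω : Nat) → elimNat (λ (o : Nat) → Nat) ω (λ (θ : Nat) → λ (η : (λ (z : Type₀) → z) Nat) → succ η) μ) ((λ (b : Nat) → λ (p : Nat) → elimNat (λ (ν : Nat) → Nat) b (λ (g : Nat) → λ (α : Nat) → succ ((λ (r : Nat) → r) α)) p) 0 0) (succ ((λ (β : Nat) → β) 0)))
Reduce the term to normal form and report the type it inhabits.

normal form:
  1
inferred type:
  Nat
observation: contracting a beta-redex first, the term normalizes in 20 steps.


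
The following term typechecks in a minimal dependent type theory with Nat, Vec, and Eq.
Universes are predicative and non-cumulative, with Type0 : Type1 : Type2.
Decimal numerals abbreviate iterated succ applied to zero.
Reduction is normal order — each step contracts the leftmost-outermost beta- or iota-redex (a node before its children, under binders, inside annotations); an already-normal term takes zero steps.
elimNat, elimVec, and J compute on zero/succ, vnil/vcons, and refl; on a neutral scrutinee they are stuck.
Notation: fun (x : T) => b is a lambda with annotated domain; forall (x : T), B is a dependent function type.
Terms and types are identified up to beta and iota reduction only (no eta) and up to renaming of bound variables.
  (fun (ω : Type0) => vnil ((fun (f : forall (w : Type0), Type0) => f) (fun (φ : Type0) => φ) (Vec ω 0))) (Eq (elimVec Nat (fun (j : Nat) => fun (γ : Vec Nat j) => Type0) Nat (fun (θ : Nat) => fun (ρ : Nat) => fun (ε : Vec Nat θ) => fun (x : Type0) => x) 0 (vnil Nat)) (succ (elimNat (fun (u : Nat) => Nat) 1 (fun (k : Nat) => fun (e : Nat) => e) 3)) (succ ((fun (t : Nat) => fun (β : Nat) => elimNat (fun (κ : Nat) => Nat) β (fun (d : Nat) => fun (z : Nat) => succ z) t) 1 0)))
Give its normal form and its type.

normal form:
  vnil (Vec (Eq Nat 2 2) 0)
inferred type:
  Vec (Vec (Eq Nat 2 2) 0) 0
observation: contracting a beta-redex first, the term normalizes in 20 steps.


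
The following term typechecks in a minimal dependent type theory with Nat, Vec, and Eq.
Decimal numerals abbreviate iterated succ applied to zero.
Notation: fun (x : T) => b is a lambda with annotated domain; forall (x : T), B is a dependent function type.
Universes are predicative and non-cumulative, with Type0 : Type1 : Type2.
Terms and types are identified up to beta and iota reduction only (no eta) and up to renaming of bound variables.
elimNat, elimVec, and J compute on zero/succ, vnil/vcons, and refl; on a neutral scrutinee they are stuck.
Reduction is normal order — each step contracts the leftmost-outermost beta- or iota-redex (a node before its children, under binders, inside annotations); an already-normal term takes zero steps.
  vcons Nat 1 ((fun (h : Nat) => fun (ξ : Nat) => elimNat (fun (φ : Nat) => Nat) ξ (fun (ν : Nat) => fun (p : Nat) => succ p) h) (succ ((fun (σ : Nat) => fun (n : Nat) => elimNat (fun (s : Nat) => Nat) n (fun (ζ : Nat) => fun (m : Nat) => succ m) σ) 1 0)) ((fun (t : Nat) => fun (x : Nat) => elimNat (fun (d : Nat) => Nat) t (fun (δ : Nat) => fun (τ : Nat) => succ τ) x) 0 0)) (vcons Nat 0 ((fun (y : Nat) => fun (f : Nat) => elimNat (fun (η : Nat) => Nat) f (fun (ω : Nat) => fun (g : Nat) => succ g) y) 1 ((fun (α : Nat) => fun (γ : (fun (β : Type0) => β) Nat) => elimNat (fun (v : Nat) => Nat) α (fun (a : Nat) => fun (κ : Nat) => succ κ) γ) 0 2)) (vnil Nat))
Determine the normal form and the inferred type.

reduced normal form:
  vcons Nat 1 2 (vcons Nat 0 3 (vnil Nat))
inferred type:
  Vec Nat 2
observation: the term reaches its normal form after 33 normal-order steps.


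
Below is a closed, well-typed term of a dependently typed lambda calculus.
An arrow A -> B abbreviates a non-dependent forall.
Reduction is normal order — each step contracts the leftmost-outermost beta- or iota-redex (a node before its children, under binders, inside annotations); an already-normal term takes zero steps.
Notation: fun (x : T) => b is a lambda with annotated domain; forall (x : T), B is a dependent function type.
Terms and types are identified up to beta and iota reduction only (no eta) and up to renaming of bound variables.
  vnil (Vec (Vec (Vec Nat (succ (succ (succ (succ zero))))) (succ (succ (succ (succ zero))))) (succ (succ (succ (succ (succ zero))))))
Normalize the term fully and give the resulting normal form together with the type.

normal form:
  vnil (Vec (Vec (Vec Nat (succ (succ (succ (succ zero))))) (succ (succ (succ (succ zero))))) (succ (succ (succ (succ (succ zero))))))
inferred type:
  Vec (Vec (Vec (Vec Nat (succ (succ (succ (succ zero))))) (succ (succ (succ (succ zero))))) (succ (succ (succ (succ (succ zero)))))) zero
observation: no redex remains anywhere in the term; it is its own normal form.


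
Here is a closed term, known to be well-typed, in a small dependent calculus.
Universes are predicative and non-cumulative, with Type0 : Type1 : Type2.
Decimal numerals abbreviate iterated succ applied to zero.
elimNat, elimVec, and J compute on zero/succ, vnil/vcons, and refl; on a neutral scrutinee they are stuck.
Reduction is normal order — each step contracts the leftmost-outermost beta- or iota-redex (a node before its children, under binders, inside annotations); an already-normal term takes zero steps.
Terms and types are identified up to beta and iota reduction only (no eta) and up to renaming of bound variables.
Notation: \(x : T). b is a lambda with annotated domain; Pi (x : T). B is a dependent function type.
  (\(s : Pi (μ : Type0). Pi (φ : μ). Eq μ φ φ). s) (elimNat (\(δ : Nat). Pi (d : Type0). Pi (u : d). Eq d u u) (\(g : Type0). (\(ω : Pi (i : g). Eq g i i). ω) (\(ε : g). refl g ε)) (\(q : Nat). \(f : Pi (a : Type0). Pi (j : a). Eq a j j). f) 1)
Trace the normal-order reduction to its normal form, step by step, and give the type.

reduction (normal order):
  (\(s : Pi (μ : Type0). Pi (φ : μ). Eq μ φ φ). s) (elimNat (\(δ : Nat). Pi (d : Type0). Pi (u : d). Eq d u u) (\(g : Type0). (\(ω : Pi (i : g). Eq g i i). ω) (\(ε : g). refl g ε)) (\(q : Nat). \(f : Pi (a : Type0). Pi (j : a). Eq a j j). f) 1)
  ~> elimNat (\(s : Nat). Pi (μ : Type0). Pi (φ : μ). Eq μ φ φ) (\(δ : Type0). (\(d : Pi (u : δ). Eq δ u u). d) (\(g : δ). refl δ g)) (\(ω : Nat). \(i : Pi (ε : Type0). Pi (q : ε). Eq ε q q). i) 1
  ~> (\(s : Nat). \(μ : Pi (φ : Type0). Pi (δ : φ). Eq φ δ δ). μ) 0 (elimNat (\(d : Nat). Pi (u : Type0). Pi (g : u). Eq u g g) (\(ω : Type0). (\(i : Pi (ε : ω). Eq ω ε ε). i) (\(q : ω). refl ω q)) (\(f : Nat). \(a : Pi (j : Type0). Pi (b : j). Eq j b b). a) 0)
  ~> (\(s : Pi (μ : Type0). Pi (φ : μ). Eq μ φ φ). s) (elimNat (\(δ : Nat). Pi (d : Type0). Pi (u : d). Eq d u u) (\(g : Type0). (\(ω : Pi (i : g). Eq g i i). ω) (\(ε : g). refl g ε)) (\(q : Nat). \(f : Pi (a : Type0). Pi (j : a). Eq a j j). f) 0)
  ~> elimNat (\(s : Nat). Pi (μ : Type0). Pi (φ : μ). Eq μ φ φ) (\(δ : Type0). (\(d : Pi (u : δ). Eq δ u u). d) (\(g : δ). refl δ g)) (\(ω : Nat). \(i : Pi (ε : Type0). Pi (q : ε). Eq ε q q). i) 0
  ~> \(s : Type0). (\(μ : Pi (φ : s). Eq s φ φ). μ) (\(δ : s). refl s δ)
  ~> \(s : Type0). \(μ : s). refl s μ
type:
  Pi (s : Type0). Pi (μ : s). Eq s μ μ


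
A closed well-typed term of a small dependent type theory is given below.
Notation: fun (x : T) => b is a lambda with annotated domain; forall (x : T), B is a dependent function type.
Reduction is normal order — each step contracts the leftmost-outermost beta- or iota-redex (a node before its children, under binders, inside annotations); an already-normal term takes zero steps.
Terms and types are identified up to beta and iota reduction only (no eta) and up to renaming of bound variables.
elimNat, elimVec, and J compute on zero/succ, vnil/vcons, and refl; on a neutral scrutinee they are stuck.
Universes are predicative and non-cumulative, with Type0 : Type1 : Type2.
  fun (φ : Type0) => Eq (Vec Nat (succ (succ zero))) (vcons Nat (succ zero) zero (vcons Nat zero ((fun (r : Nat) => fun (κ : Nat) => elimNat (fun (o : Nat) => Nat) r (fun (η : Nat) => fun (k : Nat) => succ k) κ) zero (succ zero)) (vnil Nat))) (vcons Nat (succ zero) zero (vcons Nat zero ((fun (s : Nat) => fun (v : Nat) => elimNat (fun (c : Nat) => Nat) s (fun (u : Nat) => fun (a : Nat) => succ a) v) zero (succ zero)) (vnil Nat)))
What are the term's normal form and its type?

normal form:
  fun (φ : Type0) => Eq (Vec Nat (succ (succ zero))) (vcons Nat (succ zero) zero (vcons Nat zero (succ zero) (vnil Nat))) (vcons Nat (succ zero) zero (vcons Nat zero (succ zero) (vnil Nat)))
the term's type:
  forall (φ : Type0), Type0
observation: the first redex contracted is a beta-redex; the normal form is reached in 12 normal-order steps.


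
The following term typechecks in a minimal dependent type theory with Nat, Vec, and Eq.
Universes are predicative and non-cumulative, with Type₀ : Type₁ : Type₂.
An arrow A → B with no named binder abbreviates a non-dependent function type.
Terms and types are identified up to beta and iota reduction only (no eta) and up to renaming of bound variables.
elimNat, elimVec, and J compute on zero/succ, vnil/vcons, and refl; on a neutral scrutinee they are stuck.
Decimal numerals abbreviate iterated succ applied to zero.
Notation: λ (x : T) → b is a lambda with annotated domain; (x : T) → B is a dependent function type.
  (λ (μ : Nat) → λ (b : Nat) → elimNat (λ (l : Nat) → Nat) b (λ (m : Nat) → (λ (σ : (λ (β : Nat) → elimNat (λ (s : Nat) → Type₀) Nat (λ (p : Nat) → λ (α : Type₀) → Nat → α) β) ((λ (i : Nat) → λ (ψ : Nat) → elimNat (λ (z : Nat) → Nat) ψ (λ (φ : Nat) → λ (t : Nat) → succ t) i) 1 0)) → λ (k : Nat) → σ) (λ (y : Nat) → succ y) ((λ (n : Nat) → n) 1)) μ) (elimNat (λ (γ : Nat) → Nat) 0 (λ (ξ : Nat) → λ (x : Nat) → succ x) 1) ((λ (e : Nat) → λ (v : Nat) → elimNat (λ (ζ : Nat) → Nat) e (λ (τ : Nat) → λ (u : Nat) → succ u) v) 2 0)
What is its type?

type:
  Nat


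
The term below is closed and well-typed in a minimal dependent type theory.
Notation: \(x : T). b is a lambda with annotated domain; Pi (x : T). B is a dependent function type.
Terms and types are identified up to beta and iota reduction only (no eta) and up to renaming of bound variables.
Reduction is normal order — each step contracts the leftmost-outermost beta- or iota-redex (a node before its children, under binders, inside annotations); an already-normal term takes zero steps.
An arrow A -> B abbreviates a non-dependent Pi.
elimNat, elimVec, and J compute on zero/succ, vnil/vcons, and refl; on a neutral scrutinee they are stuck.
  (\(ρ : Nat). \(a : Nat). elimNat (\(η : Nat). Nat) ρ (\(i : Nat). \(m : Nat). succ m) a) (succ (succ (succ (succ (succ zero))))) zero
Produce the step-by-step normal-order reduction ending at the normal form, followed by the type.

normal-order reduction:
  (\(ρ : Nat). \(a : Nat). elimNat (\(η : Nat). Nat) ρ (\(i : Nat). \(m : Nat). succ m) a) (succ (succ (succ (succ (succ zero))))) zero
  ~> (\(ρ : Nat). elimNat (\(a : Nat). Nat) (succ (succ (succ (succ (succ zero))))) (\(η : Nat). \(i : Nat). succ i) ρ) zero
  ~> elimNat (\(ρ : Nat). Nat) (succ (succ (succ (succ (succ zero))))) (\(a : Nat). \(η : Nat). succ η) zero
  ~> succ (succ (succ (succ (succ zero))))
inferred type:
  Nat


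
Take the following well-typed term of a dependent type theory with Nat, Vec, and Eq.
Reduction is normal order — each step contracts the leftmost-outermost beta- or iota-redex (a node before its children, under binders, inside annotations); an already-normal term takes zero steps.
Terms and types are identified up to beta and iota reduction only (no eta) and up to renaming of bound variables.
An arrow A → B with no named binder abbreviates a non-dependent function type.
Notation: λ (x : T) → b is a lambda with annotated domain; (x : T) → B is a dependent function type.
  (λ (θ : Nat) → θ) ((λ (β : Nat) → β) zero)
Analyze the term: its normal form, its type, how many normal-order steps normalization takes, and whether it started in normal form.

resulting normal form:
  zero
type:
  Nat
normal-order step count: 2
already normal: no
first contracted redex: a beta-redex


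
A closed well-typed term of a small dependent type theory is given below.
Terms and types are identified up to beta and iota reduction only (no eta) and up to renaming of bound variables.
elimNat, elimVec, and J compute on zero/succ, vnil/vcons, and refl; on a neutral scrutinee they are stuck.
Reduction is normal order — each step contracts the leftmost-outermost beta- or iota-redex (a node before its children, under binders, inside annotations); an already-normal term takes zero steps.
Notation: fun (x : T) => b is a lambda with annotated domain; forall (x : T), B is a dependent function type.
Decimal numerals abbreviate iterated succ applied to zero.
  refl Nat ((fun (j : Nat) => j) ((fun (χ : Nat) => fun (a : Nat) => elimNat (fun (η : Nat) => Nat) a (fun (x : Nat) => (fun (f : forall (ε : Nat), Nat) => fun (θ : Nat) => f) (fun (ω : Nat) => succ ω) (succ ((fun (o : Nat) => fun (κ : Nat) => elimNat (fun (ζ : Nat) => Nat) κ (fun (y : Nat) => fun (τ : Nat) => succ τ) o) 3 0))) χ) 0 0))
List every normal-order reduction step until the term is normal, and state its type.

normal-order reduction:
  refl Nat ((fun (j : Nat) => j) ((fun (χ : Nat) => fun (a : Nat) => elimNat (fun (η : Nat) => Nat) a (fun (x : Nat) => (fun (f : forall (ε : Nat), Nat) => fun (θ : Nat) => f) (fun (ω : Nat) => succ ω) (succ ((fun (o : Nat) => fun (κ : Nat) => elimNat (fun (ζ : Nat) => Nat) κ (fun (y : Nat) => fun (τ : Nat) => succ τ) o) 3 0))) χ) 0 0))
  ~> refl Nat ((fun (j : Nat) => fun (χ : Nat) => elimNat (fun (a : Nat) => Nat) χ (fun (η : Nat) => (fun (x : forall (f : Nat), Nat) => fun (ε : Nat) => x) (fun (θ : Nat) => succ θ) (succ ((fun (ω : Nat) => fun (o : Nat) => elimNat (fun (κ : Nat) => Nat) o (fun (ζ : Nat) => fun (y : Nat) => succ y) ω) 3 0))) j) 0 0)
  ~> refl Nat ((fun (j : Nat) => elimNat (fun (χ : Nat) => Nat) j (fun (a : Nat) => (fun (η : forall (x : Nat), Nat) => fun (f : Nat) => η) (fun (ε : Nat) => succ ε) (succ ((fun (θ : Nat) => fun (ω : Nat) => elimNat (fun (o : Nat) => Nat) ω (fun (κ : Nat) => fun (ζ : Nat) => succ ζ) θ) 3 0))) 0) 0)
  ~> refl Nat (elimNat (fun (j : Nat) => Nat) 0 (fun (χ : Nat) => (fun (a : forall (η : Nat), Nat) => fun (x : Nat) => a) (fun (f : Nat) => succ f) (succ ((fun (ε : Nat) => fun (θ : Nat) => elimNat (fun (ω : Nat) => Nat) θ (fun (o : Nat) => fun (κ : Nat) => succ κ) ε) 3 0))) 0)
  ~> refl Nat 0
inferred type:
  Eq Nat 0 0


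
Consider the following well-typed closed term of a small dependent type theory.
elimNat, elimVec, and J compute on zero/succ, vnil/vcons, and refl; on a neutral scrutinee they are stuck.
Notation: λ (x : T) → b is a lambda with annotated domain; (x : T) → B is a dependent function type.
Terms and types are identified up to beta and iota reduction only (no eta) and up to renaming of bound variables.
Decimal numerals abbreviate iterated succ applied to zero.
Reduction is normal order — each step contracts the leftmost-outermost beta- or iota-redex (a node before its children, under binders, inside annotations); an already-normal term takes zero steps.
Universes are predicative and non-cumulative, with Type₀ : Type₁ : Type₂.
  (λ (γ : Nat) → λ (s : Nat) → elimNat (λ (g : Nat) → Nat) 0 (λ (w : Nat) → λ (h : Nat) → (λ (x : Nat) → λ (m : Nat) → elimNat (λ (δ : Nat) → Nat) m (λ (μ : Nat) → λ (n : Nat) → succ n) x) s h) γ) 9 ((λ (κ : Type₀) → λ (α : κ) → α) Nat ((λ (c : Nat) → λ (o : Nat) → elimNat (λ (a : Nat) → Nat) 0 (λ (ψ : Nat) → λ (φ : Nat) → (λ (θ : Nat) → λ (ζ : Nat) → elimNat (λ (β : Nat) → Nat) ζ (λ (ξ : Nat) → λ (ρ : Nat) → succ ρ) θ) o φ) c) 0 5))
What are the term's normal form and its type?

resulting normal form:
  0
type:
  Nat


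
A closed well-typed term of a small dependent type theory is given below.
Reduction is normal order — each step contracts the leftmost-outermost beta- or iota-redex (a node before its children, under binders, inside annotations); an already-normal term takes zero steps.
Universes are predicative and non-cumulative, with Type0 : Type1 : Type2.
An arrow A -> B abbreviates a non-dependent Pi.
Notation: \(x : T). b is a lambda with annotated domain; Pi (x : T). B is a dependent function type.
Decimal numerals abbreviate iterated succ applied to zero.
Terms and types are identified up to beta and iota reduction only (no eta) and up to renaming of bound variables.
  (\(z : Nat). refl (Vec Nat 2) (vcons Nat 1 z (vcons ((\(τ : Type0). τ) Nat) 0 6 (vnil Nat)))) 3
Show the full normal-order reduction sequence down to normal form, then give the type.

reduction (normal order):
  (\(z : Nat). refl (Vec Nat 2) (vcons Nat 1 z (vcons ((\(τ : Type0). τ) Nat) 0 6 (vnil Nat)))) 3
  ~> refl (Vec Nat 2) (vcons Nat 1 3 (vcons ((\(z : Type0). z) Nat) 0 6 (vnil Nat)))
  ~> refl (Vec Nat 2) (vcons Nat 1 3 (vcons Nat 0 6 (vnil Nat)))
the term's type:
  Eq (Vec Nat 2) (vcons Nat 1 3 (vcons Nat 0 6 (vnil Nat))) (vcons Nat 1 3 (vcons Nat 0 6 (vnil Nat)))


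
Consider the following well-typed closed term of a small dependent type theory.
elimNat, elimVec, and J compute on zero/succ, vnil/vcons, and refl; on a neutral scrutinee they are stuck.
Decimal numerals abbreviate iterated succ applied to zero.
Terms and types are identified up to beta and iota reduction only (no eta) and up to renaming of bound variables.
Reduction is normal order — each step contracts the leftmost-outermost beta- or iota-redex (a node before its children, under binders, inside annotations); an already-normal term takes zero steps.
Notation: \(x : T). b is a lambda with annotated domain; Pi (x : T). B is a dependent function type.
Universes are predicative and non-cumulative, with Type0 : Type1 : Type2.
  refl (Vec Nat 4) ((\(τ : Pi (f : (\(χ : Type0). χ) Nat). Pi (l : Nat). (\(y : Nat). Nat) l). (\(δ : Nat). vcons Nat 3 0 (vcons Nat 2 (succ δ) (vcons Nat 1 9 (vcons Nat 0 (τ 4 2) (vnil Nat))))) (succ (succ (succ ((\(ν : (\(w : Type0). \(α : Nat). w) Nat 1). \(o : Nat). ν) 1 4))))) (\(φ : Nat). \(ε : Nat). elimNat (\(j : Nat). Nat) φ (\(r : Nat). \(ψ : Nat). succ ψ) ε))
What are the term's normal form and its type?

reduced normal form:
  refl (Vec Nat 4) (vcons Nat 3 0 (vcons Nat 2 5 (vcons Nat 1 9 (vcons Nat 0 6 (vnil Nat)))))
inferred type:
  Eq (Vec Nat 4) (vcons Nat 3 0 (vcons Nat 2 5 (vcons Nat 1 9 (vcons Nat 0 6 (vnil Nat))))) (vcons Nat 3 0 (vcons Nat 2 5 (vcons Nat 1 9 (vcons Nat 0 6 (vnil Nat)))))
observation: the leftmost-outermost redex is a beta-redex, and normalization takes 13 steps.


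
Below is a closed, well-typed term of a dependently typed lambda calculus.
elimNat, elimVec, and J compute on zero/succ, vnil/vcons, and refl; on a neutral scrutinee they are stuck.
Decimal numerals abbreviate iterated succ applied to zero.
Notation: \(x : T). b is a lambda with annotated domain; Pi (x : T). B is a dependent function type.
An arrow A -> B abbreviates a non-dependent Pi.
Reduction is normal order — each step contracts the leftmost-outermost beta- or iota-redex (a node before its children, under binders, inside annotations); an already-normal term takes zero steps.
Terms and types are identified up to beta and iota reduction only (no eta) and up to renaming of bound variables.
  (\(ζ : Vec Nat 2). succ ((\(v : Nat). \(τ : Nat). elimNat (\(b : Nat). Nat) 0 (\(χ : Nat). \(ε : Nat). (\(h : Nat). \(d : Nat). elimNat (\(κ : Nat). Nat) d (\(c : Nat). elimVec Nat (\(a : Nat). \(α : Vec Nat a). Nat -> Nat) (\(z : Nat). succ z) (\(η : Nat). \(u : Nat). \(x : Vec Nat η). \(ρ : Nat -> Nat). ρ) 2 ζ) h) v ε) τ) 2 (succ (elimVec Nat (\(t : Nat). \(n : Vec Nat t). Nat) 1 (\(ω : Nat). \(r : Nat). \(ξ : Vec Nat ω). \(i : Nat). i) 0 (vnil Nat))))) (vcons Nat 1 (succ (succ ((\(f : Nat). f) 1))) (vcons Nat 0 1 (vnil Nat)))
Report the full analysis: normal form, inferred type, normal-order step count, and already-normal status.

resulting normal form:
  5
inferred type:
  Nat
reduction steps (normal order): 73
started in normal form: no
first contracted redex: a beta-redex


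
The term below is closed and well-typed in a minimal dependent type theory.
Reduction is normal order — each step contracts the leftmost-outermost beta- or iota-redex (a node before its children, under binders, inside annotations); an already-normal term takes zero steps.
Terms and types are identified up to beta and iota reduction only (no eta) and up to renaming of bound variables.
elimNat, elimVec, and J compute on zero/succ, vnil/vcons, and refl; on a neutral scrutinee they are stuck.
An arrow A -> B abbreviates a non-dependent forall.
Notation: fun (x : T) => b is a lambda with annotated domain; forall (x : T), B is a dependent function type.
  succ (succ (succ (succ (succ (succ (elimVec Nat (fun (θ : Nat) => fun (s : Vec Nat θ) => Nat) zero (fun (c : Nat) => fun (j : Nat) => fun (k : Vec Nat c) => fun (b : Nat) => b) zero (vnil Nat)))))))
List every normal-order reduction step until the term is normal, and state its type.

normal-order reduction sequence:
  succ (succ (succ (succ (succ (succ (elimVec Nat (fun (θ : Nat) => fun (s : Vec Nat θ) => Nat) zero (fun (c : Nat) => fun (j : Nat) => fun (k : Vec Nat c) => fun (b : Nat) => b) zero (vnil Nat)))))))
  ~> succ (succ (succ (succ (succ (succ zero)))))
the term's type:
  Nat


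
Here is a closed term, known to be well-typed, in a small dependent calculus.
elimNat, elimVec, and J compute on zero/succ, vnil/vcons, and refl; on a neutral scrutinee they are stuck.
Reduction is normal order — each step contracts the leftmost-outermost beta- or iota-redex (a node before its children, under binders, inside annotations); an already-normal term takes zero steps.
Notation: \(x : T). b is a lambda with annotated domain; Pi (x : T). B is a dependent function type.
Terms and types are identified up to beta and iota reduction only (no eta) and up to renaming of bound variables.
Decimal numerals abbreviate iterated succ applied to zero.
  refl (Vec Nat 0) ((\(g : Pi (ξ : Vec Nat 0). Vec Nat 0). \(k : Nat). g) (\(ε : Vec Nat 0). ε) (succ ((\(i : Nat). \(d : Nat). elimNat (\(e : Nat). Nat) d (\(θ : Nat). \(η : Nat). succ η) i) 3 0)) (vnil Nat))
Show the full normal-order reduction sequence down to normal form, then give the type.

reduction (normal order):
  refl (Vec Nat 0) ((\(g : Pi (ξ : Vec Nat 0). Vec Nat 0). \(k : Nat). g) (\(ε : Vec Nat 0). ε) (succ ((\(i : Nat). \(d : Nat). elimNat (\(e : Nat). Nat) d (\(θ : Nat). \(η : Nat). succ η) i) 3 0)) (vnil Nat))
  ~> refl (Vec Nat 0) ((\(g : Nat). \(ξ : Vec Nat 0). ξ) (succ ((\(k : Nat). \(ε : Nat). elimNat (\(i : Nat). Nat) ε (\(d : Nat). \(e : Nat). succ e) k) 3 0)) (vnil Nat))
  ~> refl (Vec Nat 0) ((\(g : Vec Nat 0). g) (vnil Nat))
  ~> refl (Vec Nat 0) (vnil Nat)
type:
  Eq (Vec Nat 0) (vnil Nat) (vnil Nat)


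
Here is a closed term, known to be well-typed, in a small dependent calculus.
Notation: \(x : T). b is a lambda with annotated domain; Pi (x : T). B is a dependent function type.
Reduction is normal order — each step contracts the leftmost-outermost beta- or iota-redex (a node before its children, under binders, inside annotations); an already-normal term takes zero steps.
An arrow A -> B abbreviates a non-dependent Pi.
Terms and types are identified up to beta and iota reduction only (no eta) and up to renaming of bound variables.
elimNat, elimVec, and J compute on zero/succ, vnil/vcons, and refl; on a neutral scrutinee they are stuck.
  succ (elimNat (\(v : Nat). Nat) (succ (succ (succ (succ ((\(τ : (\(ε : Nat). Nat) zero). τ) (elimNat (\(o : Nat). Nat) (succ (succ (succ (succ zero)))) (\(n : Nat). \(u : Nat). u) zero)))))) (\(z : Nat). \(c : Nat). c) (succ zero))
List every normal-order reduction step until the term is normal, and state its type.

reduction (normal order):
  succ (elimNat (\(v : Nat). Nat) (succ (succ (succ (succ ((\(τ : (\(ε : Nat). Nat) zero). τ) (elimNat (\(o : Nat). Nat) (succ (succ (succ (succ zero)))) (\(n : Nat). \(u : Nat). u) zero)))))) (\(z : Nat). \(c : Nat). c) (succ zero))
  ~> succ ((\(v : Nat). \(τ : Nat). τ) zero (elimNat (\(ε : Nat). Nat) (succ (succ (succ (succ ((\(o : (\(n : Nat). Nat) zero). o) (elimNat (\(u : Nat). Nat) (succ (succ (succ (succ zero)))) (\(z : Nat). \(c : Nat). c) zero)))))) (\(t : Nat). \(r : Nat). r) zero))
  ~> succ ((\(v : Nat). v) (elimNat (\(τ : Nat). Nat) (succ (succ (succ (succ ((\(ε : (\(o : Nat). Nat) zero). ε) (elimNat (\(n : Nat). Nat) (succ (succ (succ (succ zero)))) (\(u : Nat). \(z : Nat). z) zero)))))) (\(c : Nat). \(t : Nat). t) zero))
  ~> succ (elimNat (\(v : Nat). Nat) (succ (succ (succ (succ ((\(τ : (\(ε : Nat). Nat) zero). τ) (elimNat (\(o : Nat). Nat) (succ (succ (succ (succ zero)))) (\(n : Nat). \(u : Nat). u) zero)))))) (\(z : Nat). \(c : Nat). c) zero)
  ~> succ (succ (succ (succ (succ ((\(v : (\(τ : Nat). Nat) zero). v) (elimNat (\(ε : Nat). Nat) (succ (succ (succ (succ zero)))) (\(o : Nat). \(n : Nat). n) zero))))))
  ~> succ (succ (succ (succ (succ (elimNat (\(v : Nat). Nat) (succ (succ (succ (succ zero)))) (\(τ : Nat). \(ε : Nat). ε) zero)))))
  ~> succ (succ (succ (succ (succ (succ (succ (succ (succ zero))))))))
type:
  Nat


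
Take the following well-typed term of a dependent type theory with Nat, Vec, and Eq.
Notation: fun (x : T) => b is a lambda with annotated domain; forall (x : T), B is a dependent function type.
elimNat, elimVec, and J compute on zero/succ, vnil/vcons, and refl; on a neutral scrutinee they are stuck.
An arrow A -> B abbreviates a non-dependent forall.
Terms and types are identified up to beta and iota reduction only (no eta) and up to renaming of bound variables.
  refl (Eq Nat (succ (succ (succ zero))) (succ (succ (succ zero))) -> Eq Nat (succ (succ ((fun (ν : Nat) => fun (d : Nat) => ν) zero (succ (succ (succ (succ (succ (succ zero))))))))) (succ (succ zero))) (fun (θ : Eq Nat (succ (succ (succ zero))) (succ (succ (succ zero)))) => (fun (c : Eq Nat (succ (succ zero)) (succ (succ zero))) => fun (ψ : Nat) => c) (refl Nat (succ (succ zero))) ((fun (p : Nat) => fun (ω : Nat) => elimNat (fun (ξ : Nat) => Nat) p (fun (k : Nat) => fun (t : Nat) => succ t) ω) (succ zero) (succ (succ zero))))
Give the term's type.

the term's type:
  Eq (Eq Nat (succ (succ (succ zero))) (succ (succ (succ zero))) -> Eq Nat (succ (succ zero)) (succ (succ zero))) (fun (ν : Eq Nat (succ (succ (succ zero))) (succ (succ (succ zero)))) => refl Nat (succ (succ zero))) (fun (d : Eq Nat (succ (succ (succ zero))) (succ (succ (succ zero)))) => refl Nat (succ (succ zero)))


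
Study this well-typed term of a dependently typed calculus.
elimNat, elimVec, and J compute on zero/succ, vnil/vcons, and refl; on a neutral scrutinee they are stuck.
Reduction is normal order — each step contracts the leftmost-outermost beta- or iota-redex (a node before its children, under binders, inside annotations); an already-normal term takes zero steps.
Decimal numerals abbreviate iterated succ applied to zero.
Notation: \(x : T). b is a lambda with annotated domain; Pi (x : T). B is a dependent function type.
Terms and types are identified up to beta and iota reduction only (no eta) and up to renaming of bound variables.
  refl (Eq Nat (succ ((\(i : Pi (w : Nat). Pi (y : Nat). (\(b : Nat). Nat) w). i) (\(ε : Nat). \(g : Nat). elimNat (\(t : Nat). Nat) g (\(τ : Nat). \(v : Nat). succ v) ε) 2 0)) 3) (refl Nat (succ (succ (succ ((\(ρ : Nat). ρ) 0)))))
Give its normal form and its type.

reduced normal form:
  refl (Eq Nat 3 3) (refl Nat 3)
inferred type:
  Eq (Eq Nat 3 3) (refl Nat 3) (refl Nat 3)
observation: 11 normal-order steps normalize the term, beginning with a beta-redex.


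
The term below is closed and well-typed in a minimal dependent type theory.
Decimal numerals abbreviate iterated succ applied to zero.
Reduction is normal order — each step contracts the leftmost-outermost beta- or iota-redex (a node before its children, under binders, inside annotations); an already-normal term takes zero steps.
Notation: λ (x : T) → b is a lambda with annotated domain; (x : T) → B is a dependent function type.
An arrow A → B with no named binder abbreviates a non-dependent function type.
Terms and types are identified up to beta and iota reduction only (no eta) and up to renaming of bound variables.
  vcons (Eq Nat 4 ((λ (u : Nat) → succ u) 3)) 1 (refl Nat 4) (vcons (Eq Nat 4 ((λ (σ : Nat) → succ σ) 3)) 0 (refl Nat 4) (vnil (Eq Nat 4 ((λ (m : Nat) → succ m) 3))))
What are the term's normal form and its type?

resulting normal form:
  vcons (Eq Nat 4 4) 1 (refl Nat 4) (vcons (Eq Nat 4 4) 0 (refl Nat 4) (vnil (Eq Nat 4 4)))
the term's type:
  Vec (Eq Nat 4 4) 2
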